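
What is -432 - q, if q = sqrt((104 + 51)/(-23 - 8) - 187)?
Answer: -432 - 8*I*sqrt(3) ≈ -432.0 - 13.856*I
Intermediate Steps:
q = 8*I*sqrt(3) (q = sqrt(155/(-31) - 187) = sqrt(155*(-1/31) - 187) = sqrt(-5 - 187) = sqrt(-192) = 8*I*sqrt(3) ≈ 13.856*I)
-432 - q = -432 - 8*I*sqrt(3)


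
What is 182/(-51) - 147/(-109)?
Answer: -12341/5559 ≈ -2.2200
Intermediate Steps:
182/(-51) - 147/(-109) = 182*(-1/51) - 147*(-1/109) = -182/51 + 147/109 = -12341/5559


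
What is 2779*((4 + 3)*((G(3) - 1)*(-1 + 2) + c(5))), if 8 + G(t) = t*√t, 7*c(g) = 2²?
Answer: -163961 + 58359*√3 ≈ -62880.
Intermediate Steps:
c(g) = 4/7 (c(g) = (⅐)*2² = (⅐)*4 = 4/7)
G(t) = -8 + t^(3/2) (G(t) = -8 + t*√t = -8 + t^(3/2))
2779*((4 + 3)*((G(3) - 1)*(-1 + 2) + c(5))) = 2779*((4 + 3)*(((-8 + 3^(3/2)) - 1)*(-1 + 2) + 4/7)) = 2779*(7*(((-8 + 3*√3) - 1)*1 + 4/7)) = 2779*(7*((-9 + 3*√3)*1 + 4/7)) = 2779*(7*((-9 + 3*√3) + 4/7)) = 2779*(7*(-59/7 + 3*√3)) = 2779*(-59 + 21*√3) = -163961 + 58359*√3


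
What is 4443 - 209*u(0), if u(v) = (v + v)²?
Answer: 4443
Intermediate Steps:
u(v) = 4*v² (u(v) = (2*v)² = 4*v²)
4443 - 209*u(0) = 4443 - 209*4*0² = 4443 - 209*4*0 = 4443 - 209*0 = 4443 - 1*0 = 4443 + 0 = 4443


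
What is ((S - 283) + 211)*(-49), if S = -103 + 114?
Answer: 2989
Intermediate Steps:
S = 11
((S - 283) + 211)*(-49) = ((11 - 283) + 211)*(-49) = (-272 + 211)*(-49) = -61*(-49) = 2989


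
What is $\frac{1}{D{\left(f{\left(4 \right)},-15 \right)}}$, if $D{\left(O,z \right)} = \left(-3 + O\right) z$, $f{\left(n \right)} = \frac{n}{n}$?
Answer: $\frac{1}{30} \approx 0.033333$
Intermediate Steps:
$f{\left(n \right)} = 1$
$D{\left(O,z \right)} = z \left(-3 + O\right)$
$\frac{1}{D{\left(f{\left(4 \right)},-15 \right)}} = \frac{1}{\left(-15\right) \left(-3 + 1\right)} = \frac{1}{\left(-15\right) \left(-2\right)} = \frac{1}{30}$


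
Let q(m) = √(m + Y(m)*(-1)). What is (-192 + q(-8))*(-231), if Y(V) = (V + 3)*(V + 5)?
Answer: 44352 - 231*I*√23 ≈ 44352.0 - 1107.8*I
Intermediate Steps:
Y(V) = (3 + V)*(5 + V)
q(m) = √(-15 - m² - 7*m) (q(m) = √(m + (15 + m² + 8*m)*(-1)) = √(m + (-15 - m² - 8*m)) = √(-15 - m² - 7*m))
(-192 + q(-8))*(-231) = (-192 + √(-15 - 1*(-8)² - 7*(-8)))*(-231) = (-192 + √(-15 - 1*64 + 56))*(-231) = (-192 + √(-15 - 64 + 56))*(-231) = (-192 + √(-23))*(-231) = (-192 + I*√23)*(-231) = 44352 - 231*I*√23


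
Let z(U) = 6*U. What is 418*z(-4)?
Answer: -10032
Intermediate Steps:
418*z(-4) = 418*(6*(-4)) = 418*(-24) = -10032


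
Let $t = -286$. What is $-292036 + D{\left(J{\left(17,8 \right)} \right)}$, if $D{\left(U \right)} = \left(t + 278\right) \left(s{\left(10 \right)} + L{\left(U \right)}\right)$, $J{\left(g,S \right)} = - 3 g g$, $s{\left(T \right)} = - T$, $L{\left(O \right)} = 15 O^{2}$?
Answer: $-90494636$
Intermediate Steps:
$J{\left(g,S \right)} = - 3 g^{2}$
$D{\left(U \right)} = 80 - 120 U^{2}$ ($D{\left(U \right)} = \left(-286 + 278\right) \left(\left(-1\right) 10 + 15 U^{2}\right) = - 8 \left(-10 + 15 U^{2}\right) = 80 - 120 U^{2}$)
$-292036 + D{\left(J{\left(17,8 \right)} \right)} = -292036 + \left(80 - 120 \left(- 3 \cdot 17^{2}\right)^{2}\right) = -292036 + \left(80 - 120 \left(\left(-3\right) 289\right)^{2}\right) = -292036 + \left(80 - 120 \left(-867\right)^{2}\right) = -292036 + \left(80 - 90202680\right) = -292036 - 90202600 = -90494636$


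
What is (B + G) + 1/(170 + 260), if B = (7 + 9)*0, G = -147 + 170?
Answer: 9891/430 ≈ 23.002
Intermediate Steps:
G = 23
B = 0 (B = 16*0 = 0)
(B + G) + 1/(170 + 260) = (0 + 23) + 1/(170 + 260) = 23 + 1/430 = 9891/430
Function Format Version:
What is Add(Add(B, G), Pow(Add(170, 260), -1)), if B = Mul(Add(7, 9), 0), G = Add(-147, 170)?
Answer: Rational(9891, 430) ≈ 23.002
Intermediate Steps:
G = 23
B = 0 (B = Mul(16, 0) = 0)
Add(Add(B, G), Pow(Add(170, 260), -1)) = Add(Add(0, 23), Pow(Add(170, 260), -1)) = Add(23, Pow(430, -1)) = Add(23, Rational(1, 430)) = Rational(9891, 430)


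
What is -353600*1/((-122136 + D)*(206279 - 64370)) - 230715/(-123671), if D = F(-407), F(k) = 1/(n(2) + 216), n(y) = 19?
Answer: 72286751377527205/38747706334925577 ≈ 1.8656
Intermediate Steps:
F(k) = 1/235 (F(k) = 1/(19 + 216) = 1/235)
D = 1/235 ≈ 0.0042553
-353600*1/((-122136 + D)*(206279 - 64370)) - 230715/(-123671) = -353600*1/((-122136 + 1/235)*(206279 - 64370)) - 230715/(-123671) = -353600/(141909*(-28701959/235)) - 230715*(-1/123671) = -353600/(-4073066299731/235) + 230715/123671 = -353600*(-235/4073066299731) + 230715/123671 = 6392000/313312792287 + 230715/123671 = 72286751377527205/38747706334925577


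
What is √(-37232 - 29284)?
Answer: 2*I*√16629 ≈ 257.91*I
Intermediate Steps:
√(-37232 - 29284) = √(-66516) = 2*I*√16629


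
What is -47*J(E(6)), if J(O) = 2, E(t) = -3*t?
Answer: -94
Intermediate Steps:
-47*J(E(6)) = -47*2 = -94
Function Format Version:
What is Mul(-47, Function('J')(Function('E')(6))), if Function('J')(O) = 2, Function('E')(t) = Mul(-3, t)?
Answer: -94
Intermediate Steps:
Mul(-47, Function('J')(Function('E')(6))) = Mul(-47, 2) = -94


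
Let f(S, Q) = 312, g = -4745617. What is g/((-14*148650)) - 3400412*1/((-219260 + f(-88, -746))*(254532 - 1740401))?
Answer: 342474540413663/150186378912900 ≈ 2.2803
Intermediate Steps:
g/((-14*148650)) - 3400412*1/((-219260 + f(-88, -746))*(254532 - 1740401)) = -4745617/((-14*148650)) - 3400412*1/((-219260 + 312)*(254532 - 1740401)) = -4745617/(-2081100) - 3400412/((-218948*(-1485869))) = -4745617*(-1/2081100) - 3400412/325328045812 = 4745617/2081100 - 3400412*1/325328045812 = 4745617/2081100 - 36961/3536174411 = 342474540413663/150186378912900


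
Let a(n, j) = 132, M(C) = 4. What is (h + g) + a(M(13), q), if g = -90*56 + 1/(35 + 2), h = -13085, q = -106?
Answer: -665740/37 ≈ -17993.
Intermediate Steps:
g = -186479/37 (g = -5040 + 1/37 = -186479/37 ≈ -5040.0)
(h + g) + a(M(13), q) = (-13085 - 186479/37) + 132 = -670624/37 + 132 = -665740/37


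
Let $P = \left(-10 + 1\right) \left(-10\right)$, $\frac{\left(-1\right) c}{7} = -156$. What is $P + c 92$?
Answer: $100554$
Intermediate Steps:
$c = 1092$ ($c = \left(-7\right) \left(-156\right) = 1092$)
$P = 90$ ($P = \left(-9\right) \left(-10\right) = 90$)
$P + c 92 = 90 + 1092 \cdot 92 = 90 + 100464 = 100554$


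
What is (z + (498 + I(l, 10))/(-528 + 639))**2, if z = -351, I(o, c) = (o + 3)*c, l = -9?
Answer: 164891281/1369 ≈ 1.2045e+5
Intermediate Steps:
I(o, c) = c*(3 + o) (I(o, c) = (3 + o)*c = c*(3 + o))
(z + (498 + I(l, 10))/(-528 + 639))**2 = (-351 + (498 + 10*(3 - 9))/(-528 + 639))**2 = (-351 + (498 + 10*(-6))/111)**2 = (-351 + (498 - 60)*(1/111))**2 = (-351 + 438*(1/111))**2 = (-351 + 146/37)**2 = (-12841/37)**2 = 164891281/1369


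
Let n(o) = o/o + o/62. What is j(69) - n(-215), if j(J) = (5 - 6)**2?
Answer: 215/62 ≈ 3.4677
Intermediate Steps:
j(J) = 1 (j(J) = (-1)**2 = 1)
n(o) = 1 + o/62 (n(o) = 1 + o*(1/62) = 1 + o/62)
j(69) - n(-215) = 1 - (1 + (1/62)*(-215)) = 1 - (1 - 215/62) = 1 - 1*(-153/62) = 1 + 153/62 = 215/62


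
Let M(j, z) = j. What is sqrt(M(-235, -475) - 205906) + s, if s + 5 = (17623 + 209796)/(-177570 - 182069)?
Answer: -2025614/359639 + I*sqrt(206141) ≈ -5.6324 + 454.03*I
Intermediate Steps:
s = -2025614/359639 (s = -5 + (17623 + 209796)/(-177570 - 182069) = -5 + 227419/(-359639) = -5 + 227419*(-1/359639) = -5 - 227419/359639 = -2025614/359639 ≈ -5.6324)
sqrt(M(-235, -475) - 205906) + s = sqrt(-235 - 205906) - 2025614/359639 = sqrt(-206141) - 2025614/359639 = I*sqrt(206141) - 2025614/359639 = -2025614/359639 + I*sqrt(206141)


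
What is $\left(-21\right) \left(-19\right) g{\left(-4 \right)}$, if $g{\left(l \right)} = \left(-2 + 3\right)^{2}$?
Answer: $399$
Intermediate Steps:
$g{\left(l \right)} = 1$ ($g{\left(l \right)} = 1^{2} = 1$)
$\left(-21\right) \left(-19\right) g{\left(-4 \right)} = \left(-21\right) \left(-19\right) 1 = 399 \cdot 1 = 399$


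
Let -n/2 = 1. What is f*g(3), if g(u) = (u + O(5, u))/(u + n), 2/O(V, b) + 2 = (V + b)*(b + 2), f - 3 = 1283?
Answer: 74588/19 ≈ 3925.7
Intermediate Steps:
f = 1286 (f = 3 + 1283 = 1286)
n = -2 (n = -2*1 = -2)
O(V, b) = 2/(-2 + (2 + b)*(V + b)) (O(V, b) = 2/(-2 + (V + b)*(b + 2)) = 2/(-2 + (V + b)*(2 + b)) = 2/(-2 + (2 + b)*(V + b)))
g(u) = (u + 2/(8 + u**2 + 7*u))/(-2 + u) (g(u) = (u + 2/(-2 + u**2 + 2*5 + 2*u + 5*u))/(u - 2) = (u + 2/(-2 + u**2 + 10 + 2*u + 5*u))/(-2 + u) = (u + 2/(8 + u**2 + 7*u))/(-2 + u))
f*g(3) = 1286*((2 + 3*(8 + 3**2 + 7*3))/((-2 + 3)*(8 + 3**2 + 7*3))) = 1286*((2 + 3*(8 + 9 + 21))/(1*(8 + 9 + 21))) = 1286*(1*(2 + 3*38)/38) = 1286*(1*(1/38)*(2 + 114)) = 1286*(1*(1/38)*116) = 1286*(58/19) = 74588/19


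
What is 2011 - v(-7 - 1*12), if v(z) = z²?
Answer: 1650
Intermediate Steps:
2011 - v(-7 - 1*12) = 2011 - (-7 - 1*12)² = 2011 - (-7 - 12)² = 2011 - 1*(-19)² = 2011 - 1*361 = 2011 - 361 = 1650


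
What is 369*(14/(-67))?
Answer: -5166/67 ≈ -77.104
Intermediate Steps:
369*(14/(-67)) = 369*(14*(-1/67)) = 369*(-14/67) = -5166/67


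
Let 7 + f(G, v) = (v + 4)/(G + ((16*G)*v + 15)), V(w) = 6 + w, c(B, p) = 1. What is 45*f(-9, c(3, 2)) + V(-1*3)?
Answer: -14427/46 ≈ -313.63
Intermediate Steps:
f(G, v) = -7 + (4 + v)/(15 + G + 16*G*v) (f(G, v) = -7 + (v + 4)/(G + ((16*G)*v + 15)) = -7 + (4 + v)/(G + (16*G*v + 15)) = -7 + (4 + v)/(G + (15 + 16*G*v)) = -7 + (4 + v)/(15 + G + 16*G*v))
45*f(-9, c(3, 2)) + V(-1*3) = 45*((-101 + 1 - 7*(-9) - 112*(-9)*1)/(15 - 9 + 16*(-9)*1)) + (6 - 1*3) = 45*((-101 + 1 + 63 + 1008)/(15 - 9 - 144)) + (6 - 3) = 45*(971/(-138)) + 3 = 45*(-1/138*971) + 3 = 45*(-971/138) + 3 = -14565/46 + 3 = -14427/46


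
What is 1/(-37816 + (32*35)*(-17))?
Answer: -1/56856 ≈ -1.7588e-5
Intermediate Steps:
1/(-37816 + (32*35)*(-17)) = 1/(-37816 + 1120*(-17)) = 1/(-37816 - 19040) = 1/(-56856) = -1/56856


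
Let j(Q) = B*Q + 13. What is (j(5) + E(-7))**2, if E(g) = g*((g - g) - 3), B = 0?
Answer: 1156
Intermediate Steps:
E(g) = -3*g (E(g) = g*(0 - 3) = g*(-3) = -3*g)
j(Q) = 13 (j(Q) = 0*Q + 13 = 0 + 13 = 13)
(j(5) + E(-7))**2 = (13 - 3*(-7))**2 = (13 + 21)**2 = 34**2 = 1156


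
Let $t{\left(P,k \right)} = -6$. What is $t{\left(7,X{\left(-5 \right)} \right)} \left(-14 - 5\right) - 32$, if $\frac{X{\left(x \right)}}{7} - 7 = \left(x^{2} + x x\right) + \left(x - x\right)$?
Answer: $82$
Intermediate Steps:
$X{\left(x \right)} = 49 + 14 x^{2}$ ($X{\left(x \right)} = 49 + 7 \left(\left(x^{2} + x x\right) + \left(x - x\right)\right) = 49 + 7 \left(\left(x^{2} + x^{2}\right) + 0\right) = 49 + 7 \left(2 x^{2} + 0\right) = 49 + 7 \cdot 2 x^{2} = 49 + 14 x^{2}$)
$t{\left(7,X{\left(-5 \right)} \right)} \left(-14 - 5\right) - 32 = - 6 \left(-14 - 5\right) - 32 = \left(-6\right) \left(-19\right) - 32 = 114 - 32 = 82$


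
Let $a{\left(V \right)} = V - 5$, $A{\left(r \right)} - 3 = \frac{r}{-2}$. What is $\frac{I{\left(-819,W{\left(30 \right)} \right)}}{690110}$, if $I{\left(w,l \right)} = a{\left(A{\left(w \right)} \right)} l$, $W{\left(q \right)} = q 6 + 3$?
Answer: $\frac{29829}{276044} \approx 0.10806$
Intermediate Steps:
$A{\left(r \right)} = 3 - \frac{r}{2}$ ($A{\left(r \right)} = 3 + \frac{r}{-2} = 3 + r \left(- \frac{1}{2}\right) = 3 - \frac{r}{2}$)
$W{\left(q \right)} = 3 + 6 q$ ($W{\left(q \right)} = 6 q + 3 = 3 + 6 q$)
$a{\left(V \right)} = -5 + V$
$I{\left(w,l \right)} = l \left(-2 - \frac{w}{2}\right)$ ($I{\left(w,l \right)} = \left(-5 - \left(-3 + \frac{w}{2}\right)\right) l = \left(-2 - \frac{w}{2}\right) l = l \left(-2 - \frac{w}{2}\right)$)
$\frac{I{\left(-819,W{\left(30 \right)} \right)}}{690110} = \frac{\left(- \frac{1}{2}\right) \left(3 + 6 \cdot 30\right) \left(4 - 819\right)}{690110} = \left(- \frac{1}{2}\right) \left(3 + 180\right) \left(-815\right) \frac{1}{690110} = \left(- \frac{1}{2}\right) 183 \left(-815\right) \frac{1}{690110} = \frac{149145}{2} \cdot \frac{1}{690110} = \frac{29829}{276044}$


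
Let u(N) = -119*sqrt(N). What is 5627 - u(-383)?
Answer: 5627 + 119*I*sqrt(383) ≈ 5627.0 + 2328.9*I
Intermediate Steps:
5627 - u(-383) = 5627 - (-119)*sqrt(-383) = 5627 - (-119)*I*sqrt(383) = 5627 + 119*I*sqrt(383)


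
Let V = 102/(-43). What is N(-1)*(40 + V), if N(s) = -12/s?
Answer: 19416/43 ≈ 451.53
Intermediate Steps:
V = -102/43 (V = 102*(-1/43) = -102/43 ≈ -2.3721)
N(-1)*(40 + V) = (-12/(-1))*(40 - 102/43) = -12*(-1)*(1618/43) = 12*(1618/43) = 19416/43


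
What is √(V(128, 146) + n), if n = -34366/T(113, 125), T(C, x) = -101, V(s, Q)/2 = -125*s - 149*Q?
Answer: I*√766786142/101 ≈ 274.17*I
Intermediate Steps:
V(s, Q) = -298*Q - 250*s (V(s, Q) = 2*(-125*s - 149*Q) = 2*(-149*Q - 125*s) = -298*Q - 250*s)
n = 34366/101 (n = -34366/(-101) = -34366*(-1/101) = 34366/101 ≈ 340.26)
√(V(128, 146) + n) = √((-298*146 - 250*128) + 34366/101) = √((-43508 - 32000) + 34366/101) = √(-75508 + 34366/101) = √(-7591942/101) = I*√766786142/101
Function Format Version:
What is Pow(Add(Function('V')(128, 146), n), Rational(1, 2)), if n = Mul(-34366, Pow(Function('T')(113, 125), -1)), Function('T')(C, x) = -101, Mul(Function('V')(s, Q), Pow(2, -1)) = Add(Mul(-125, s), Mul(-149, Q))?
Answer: Mul(Rational(1, 101), I, Pow(766786142, Rational(1, 2))) ≈ Mul(274.17, I)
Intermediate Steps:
Function('V')(s, Q) = Add(Mul(-298, Q), Mul(-250, s)) (Function('V')(s, Q) = Mul(2, Add(Mul(-125, s), Mul(-149, Q))) = Mul(2, Add(Mul(-149, Q), Mul(-125, s))) = Add(Mul(-298, Q), Mul(-250, s)))
n = Rational(34366, 101) (n = Mul(-34366, Pow(-101, -1)) = Mul(-34366, Rational(-1, 101)) = Rational(34366, 101) ≈ 340.26)
Pow(Add(Function('V')(128, 146), n), Rational(1, 2)) = Pow(Add(Add(Mul(-298, 146), Mul(-250, 128)), Rational(34366, 101)), Rational(1, 2)) = Pow(Add(Add(-43508, -32000), Rational(34366, 101)), Rational(1, 2)) = Pow(Add(-75508, Rational(34366, 101)), Rational(1, 2)) = Pow(Rational(-7591942, 101), Rational(1, 2)) = Mul(Rational(1, 101), I, Pow(766786142, Rational(1, 2)))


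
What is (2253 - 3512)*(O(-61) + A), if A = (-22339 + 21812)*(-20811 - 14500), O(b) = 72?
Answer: -23428691971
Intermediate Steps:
A = 18608897 (A = -527*(-35311) = 18608897)
(2253 - 3512)*(O(-61) + A) = (2253 - 3512)*(72 + 18608897) = -1259*18608969 = -23428691971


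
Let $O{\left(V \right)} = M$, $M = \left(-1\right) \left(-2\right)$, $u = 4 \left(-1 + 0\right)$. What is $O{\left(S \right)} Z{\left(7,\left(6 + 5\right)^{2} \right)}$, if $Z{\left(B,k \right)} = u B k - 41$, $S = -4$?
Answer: $-6858$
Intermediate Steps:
$u = -4$ ($u = 4 \left(-1\right) = -4$)
$M = 2$
$O{\left(V \right)} = 2$
$Z{\left(B,k \right)} = -41 - 4 B k$ ($Z{\left(B,k \right)} = - 4 B k - 41 = -41 - 4 B k$)
$O{\left(S \right)} Z{\left(7,\left(6 + 5\right)^{2} \right)} = 2 \left(-41 - 28 \left(6 + 5\right)^{2}\right) = 2 \left(-41 - 28 \cdot 11^{2}\right) = 2 \left(-41 - 28 \cdot 121\right) = 2 \left(-41 - 3388\right) = 2 \left(-3429\right) = -6858$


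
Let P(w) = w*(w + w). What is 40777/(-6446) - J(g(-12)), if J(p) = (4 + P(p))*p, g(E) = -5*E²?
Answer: 437448339973/586 ≈ 7.4650e+8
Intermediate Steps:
P(w) = 2*w² (P(w) = w*(2*w) = 2*w²)
J(p) = p*(4 + 2*p²) (J(p) = (4 + 2*p²)*p = p*(4 + 2*p²))
40777/(-6446) - J(g(-12)) = 40777/(-6446) - 2*(-5*(-12)²)*(2 + (-5*(-12)²)²) = 40777*(-1/6446) - 2*(-5*144)*(2 + (-5*144)²) = -3707/586 - 2*(-720)*(2 + (-720)²) = -3707/586 - 2*(-720)*(2 + 518400) = -3707/586 - 2*(-720)*518402 = -3707/586 - 1*(-746498880) = -3707/586 + 746498880 = 437448339973/586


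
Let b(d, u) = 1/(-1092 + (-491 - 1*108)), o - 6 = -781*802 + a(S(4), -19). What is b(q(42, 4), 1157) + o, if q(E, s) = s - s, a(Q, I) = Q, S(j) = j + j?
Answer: -1059154469/1691 ≈ -6.2635e+5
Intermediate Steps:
S(j) = 2*j
q(E, s) = 0
o = -626348 (o = 6 + (-781*802 + 2*4) = 6 + (-626362 + 8) = 6 - 626354 = -626348)
b(d, u) = -1/1691 (b(d, u) = 1/(-1092 + (-491 - 108)) = 1/(-1092 - 599) = 1/(-1691) = -1/1691)
b(q(42, 4), 1157) + o = -1/1691 - 626348 = -1059154469/1691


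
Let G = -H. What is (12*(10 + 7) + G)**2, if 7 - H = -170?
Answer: 729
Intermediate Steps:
H = 177 (H = 7 - 1*(-170) = 7 + 170 = 177)
G = -177 (G = -1*177 = -177)
(12*(10 + 7) + G)**2 = (12*(10 + 7) - 177)**2 = (12*17 - 177)**2 = (204 - 177)**2 = 27**2 = 729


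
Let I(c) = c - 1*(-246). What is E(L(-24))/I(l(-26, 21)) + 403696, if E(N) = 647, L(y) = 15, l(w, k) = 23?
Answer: 108594871/269 ≈ 4.0370e+5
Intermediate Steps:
I(c) = 246 + c (I(c) = c + 246 = 246 + c)
E(L(-24))/I(l(-26, 21)) + 403696 = 647/(246 + 23) + 403696 = 647/269 + 403696 = 108594871/269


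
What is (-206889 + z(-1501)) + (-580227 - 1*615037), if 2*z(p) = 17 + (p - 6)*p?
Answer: -271141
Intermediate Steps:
z(p) = 17/2 + p*(-6 + p)/2 (z(p) = (17 + (p - 6)*p)/2 = (17 + (-6 + p)*p)/2 = (17 + p*(-6 + p))/2 = 17/2 + p*(-6 + p)/2)
(-206889 + z(-1501)) + (-580227 - 1*615037) = (-206889 + (17/2 + (1/2)*(-1501)**2 - 3*(-1501))) + (-580227 - 1*615037) = (-206889 + (17/2 + (1/2)*2253001 + 4503)) + (-580227 - 615037) = (-206889 + (17/2 + 2253001/2 + 4503)) - 1195264 = (-206889 + 1131012) - 1195264 = 924123 - 1195264 = -271141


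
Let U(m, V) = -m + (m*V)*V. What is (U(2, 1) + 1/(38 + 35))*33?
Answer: 33/73 ≈ 0.45205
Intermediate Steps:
U(m, V) = -m + m*V² (U(m, V) = -m + (V*m)*V = -m + m*V²)
(U(2, 1) + 1/(38 + 35))*33 = (2*(-1 + 1²) + 1/(38 + 35))*33 = (2*(-1 + 1) + 1/73)*33 = (2*0 + 1/73)*33 = (0 + 1/73)*33 = (1/73)*33 = 33/73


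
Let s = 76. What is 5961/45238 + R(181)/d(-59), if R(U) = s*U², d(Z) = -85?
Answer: -112634694283/3845230 ≈ -29292.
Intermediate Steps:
R(U) = 76*U²
5961/45238 + R(181)/d(-59) = 5961/45238 + (76*181²)/(-85) = 5961*(1/45238) + (76*32761)*(-1/85) = 5961/45238 + 2489836*(-1/85) = 5961/45238 - 2489836/85 = -112634694283/3845230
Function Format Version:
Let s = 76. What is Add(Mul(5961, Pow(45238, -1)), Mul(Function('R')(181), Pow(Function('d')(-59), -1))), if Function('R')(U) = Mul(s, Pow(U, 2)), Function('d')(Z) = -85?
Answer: Rational(-112634694283, 3845230) ≈ -29292.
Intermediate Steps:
Function('R')(U) = Mul(76, Pow(U, 2))
Add(Mul(5961, Pow(45238, -1)), Mul(Function('R')(181), Pow(Function('d')(-59), -1))) = Add(Mul(5961, Pow(45238, -1)), Mul(Mul(76, Pow(181, 2)), Pow(-85, -1))) = Add(Mul(5961, Rational(1, 45238)), Mul(Mul(76, 32761), Rational(-1, 85))) = Add(Rational(5961, 45238), Mul(2489836, Rational(-1, 85))) = Add(Rational(5961, 45238), Rational(-2489836, 85)) = Rational(-112634694283, 3845230)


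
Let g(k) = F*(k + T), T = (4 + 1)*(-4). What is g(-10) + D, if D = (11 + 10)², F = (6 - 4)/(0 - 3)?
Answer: 461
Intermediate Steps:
F = -⅔ (F = 2/(-3) = 2*(-⅓) = -⅔ ≈ -0.66667)
T = -20 (T = 5*(-4) = -20)
g(k) = 40/3 - 2*k/3 (g(k) = -2*(k - 20)/3 = -2*(-20 + k)/3 = 40/3 - 2*k/3)
D = 441 (D = 21² = 441)
g(-10) + D = (40/3 - ⅔*(-10)) + 441 = (40/3 + 20/3) + 441 = 20 + 441 = 461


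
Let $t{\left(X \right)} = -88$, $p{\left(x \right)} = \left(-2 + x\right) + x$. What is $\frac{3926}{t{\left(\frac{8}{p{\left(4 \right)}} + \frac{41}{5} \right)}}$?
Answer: $- \frac{1963}{44} \approx -44.614$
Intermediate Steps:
$p{\left(x \right)} = -2 + 2 x$
$\frac{3926}{t{\left(\frac{8}{p{\left(4 \right)}} + \frac{41}{5} \right)}} = \frac{3926}{-88} = 3926 \left(- \frac{1}{88}\right) = - \frac{1963}{44}$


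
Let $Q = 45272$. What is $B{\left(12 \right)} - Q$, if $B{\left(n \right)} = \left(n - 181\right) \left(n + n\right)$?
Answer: $-49328$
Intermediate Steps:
$B{\left(n \right)} = 2 n \left(-181 + n\right)$ ($B{\left(n \right)} = \left(-181 + n\right) 2 n = 2 n \left(-181 + n\right)$)
$B{\left(12 \right)} - Q = 2 \cdot 12 \left(-181 + 12\right) - 45272 = 2 \cdot 12 \left(-169\right) - 45272 = -4056 - 45272 = -49328$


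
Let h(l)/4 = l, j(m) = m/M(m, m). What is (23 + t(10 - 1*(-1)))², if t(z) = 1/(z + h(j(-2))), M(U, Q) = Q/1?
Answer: 119716/225 ≈ 532.07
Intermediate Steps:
M(U, Q) = Q (M(U, Q) = Q*1 = Q)
j(m) = 1 (j(m) = m/m = 1)
h(l) = 4*l
t(z) = 1/(4 + z) (t(z) = 1/(z + 4*1) = 1/(z + 4) = 1/(4 + z))
(23 + t(10 - 1*(-1)))² = (23 + 1/(4 + (10 - 1*(-1))))² = (23 + 1/(4 + (10 + 1)))² = (23 + 1/(4 + 11))² = (23 + 1/15)² = (346/15)² = 119716/225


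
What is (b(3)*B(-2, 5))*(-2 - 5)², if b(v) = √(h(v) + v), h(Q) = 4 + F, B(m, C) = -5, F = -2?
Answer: -245*√5 ≈ -547.84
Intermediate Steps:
h(Q) = 2 (h(Q) = 4 - 2 = 2)
b(v) = √(2 + v)
(b(3)*B(-2, 5))*(-2 - 5)² = (√(2 + 3)*(-5))*(-2 - 5)² = (√5*(-5))*(-7)² = -5*√5*49 = -245*√5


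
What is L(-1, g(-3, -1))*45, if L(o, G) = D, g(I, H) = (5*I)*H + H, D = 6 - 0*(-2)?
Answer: 270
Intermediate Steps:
D = 6 (D = 6 - 1*0 = 6 + 0 = 6)
g(I, H) = H + 5*H*I (g(I, H) = 5*H*I + H = H + 5*H*I)
L(o, G) = 6
L(-1, g(-3, -1))*45 = 6*45 = 270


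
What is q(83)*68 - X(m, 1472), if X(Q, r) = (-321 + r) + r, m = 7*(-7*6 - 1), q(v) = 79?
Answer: 2749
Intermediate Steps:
m = -301 (m = 7*(-42 - 1) = 7*(-43) = -301)
X(Q, r) = -321 + 2*r
q(83)*68 - X(m, 1472) = 79*68 - (-321 + 2*1472) = 5372 - (-321 + 2944) = 5372 - 1*2623 = 5372 - 2623 = 2749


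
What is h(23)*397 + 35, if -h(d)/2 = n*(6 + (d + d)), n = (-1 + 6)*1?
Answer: -206405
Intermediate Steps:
n = 5 (n = 5*1 = 5)
h(d) = -60 - 20*d (h(d) = -10*(6 + (d + d)) = -10*(6 + 2*d) = -2*(30 + 10*d) = -60 - 20*d)
h(23)*397 + 35 = (-60 - 20*23)*397 + 35 = (-60 - 460)*397 + 35 = -520*397 + 35 = -206440 + 35 = -206405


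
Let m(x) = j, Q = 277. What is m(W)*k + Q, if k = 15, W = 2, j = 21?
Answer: 592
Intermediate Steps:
m(x) = 21
m(W)*k + Q = 21*15 + 277 = 315 + 277 = 592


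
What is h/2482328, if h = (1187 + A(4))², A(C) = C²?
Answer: 1447209/2482328 ≈ 0.58300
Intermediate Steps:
h = 1447209 (h = (1187 + 4²)² = (1187 + 16)² = 1203² = 1447209)
h/2482328 = 1447209/2482328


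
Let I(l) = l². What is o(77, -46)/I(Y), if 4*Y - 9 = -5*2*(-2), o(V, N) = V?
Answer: 1232/841 ≈ 1.4649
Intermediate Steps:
Y = 29/4 (Y = 9/4 + (-5*2*(-2))/4 = 9/4 + (-10*(-2))/4 = 9/4 + (¼)*20 = 9/4 + 5 = 29/4 ≈ 7.2500)
o(77, -46)/I(Y) = 77/((29/4)²) = 77/(841/16) = 77*(16/841) = 1232/841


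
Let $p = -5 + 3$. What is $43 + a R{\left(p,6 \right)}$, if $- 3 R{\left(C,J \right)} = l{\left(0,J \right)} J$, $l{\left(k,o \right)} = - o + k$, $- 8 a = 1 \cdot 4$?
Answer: $37$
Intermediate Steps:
$a = - \frac{1}{2}$ ($a = - \frac{1 \cdot 4}{8} = \left(- \frac{1}{8}\right) 4 = - \frac{1}{2} \approx -0.5$)
$l{\left(k,o \right)} = k - o$
$p = -2$
$R{\left(C,J \right)} = \frac{J^{2}}{3}$ ($R{\left(C,J \right)} = - \frac{\left(0 - J\right) J}{3} = - \frac{- J J}{3} = - \frac{\left(-1\right) J^{2}}{3} = \frac{J^{2}}{3}$)
$43 + a R{\left(p,6 \right)} = 43 - \frac{\frac{1}{3} \cdot 6^{2}}{2} = 43 - \frac{\frac{1}{3} \cdot 36}{2} = 43 - 6 = 37$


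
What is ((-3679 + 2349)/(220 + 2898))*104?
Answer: -69160/1559 ≈ -44.362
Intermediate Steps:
((-3679 + 2349)/(220 + 2898))*104 = -1330/3118*104 = -1330*1/3118*104 = -665/1559*104 = -69160/1559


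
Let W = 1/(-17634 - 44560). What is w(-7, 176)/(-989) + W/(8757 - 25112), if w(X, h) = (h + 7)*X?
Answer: 1303011257459/1005993858430 ≈ 1.2952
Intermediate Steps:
W = -1/62194 (W = 1/(-62194) = -1/62194 ≈ -1.6079e-5)
w(X, h) = X*(7 + h) (w(X, h) = (7 + h)*X = X*(7 + h))
w(-7, 176)/(-989) + W/(8757 - 25112) = -7*(7 + 176)/(-989) - 1/(62194*(8757 - 25112)) = -7*183*(-1/989) - 1/62194/(-16355) = -1281*(-1/989) - 1/62194*(-1/16355) = 1281/989 + 1/1017182870 = 1303011257459/1005993858430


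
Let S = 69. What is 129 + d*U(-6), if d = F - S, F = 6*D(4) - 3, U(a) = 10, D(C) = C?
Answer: -351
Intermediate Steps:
F = 21 (F = 6*4 - 3 = 24 - 3 = 21)
d = -48 (d = 21 - 1*69 = 21 - 69 = -48)
129 + d*U(-6) = 129 - 48*10 = 129 - 480 = -351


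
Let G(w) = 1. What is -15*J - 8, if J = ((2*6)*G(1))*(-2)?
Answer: 352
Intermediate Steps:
J = -24 (J = ((2*6)*1)*(-2) = (12*1)*(-2) = 12*(-2) = -24)
-15*J - 8 = -15*(-24) - 8 = 360 - 8 = 352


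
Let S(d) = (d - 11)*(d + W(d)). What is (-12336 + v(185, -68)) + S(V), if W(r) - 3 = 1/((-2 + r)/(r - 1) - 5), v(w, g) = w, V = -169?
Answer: 12068591/679 ≈ 17774.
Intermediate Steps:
W(r) = 3 + 1/(-5 + (-2 + r)/(-1 + r)) (W(r) = 3 + 1/((-2 + r)/(r - 1) - 5) = 3 + 1/((-2 + r)/(-1 + r) - 5) = 3 + 1/(-5 + (-2 + r)/(-1 + r)))
S(d) = (-11 + d)*(d + (-8 + 11*d)/(-3 + 4*d)) (S(d) = (d - 11)*(d + (-8 + 11*d)/(-3 + 4*d)) = (-11 + d)*(d + (-8 + 11*d)/(-3 + 4*d)))
(-12336 + v(185, -68)) + S(V) = (-12336 + 185) + 4*(22 + (-169)**3 - 24*(-169) - 9*(-169)**2)/(-3 + 4*(-169)) = -12151 + 4*(22 - 4826809 + 4056 - 9*28561)/(-3 - 676) = -12151 + 4*(22 - 4826809 + 4056 - 257049)/(-679) = -12151 + 4*(-1/679)*(-5079780) = -12151 + 20319120/679 = 12068591/679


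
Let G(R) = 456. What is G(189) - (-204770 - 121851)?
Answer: 327077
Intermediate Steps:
G(189) - (-204770 - 121851) = 456 - (-204770 - 121851) = 456 - 1*(-326621) = 456 + 326621 = 327077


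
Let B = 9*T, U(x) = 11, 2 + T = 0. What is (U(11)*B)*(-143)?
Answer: 28314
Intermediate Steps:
T = -2 (T = -2 + 0 = -2)
B = -18 (B = 9*(-2) = -18)
(U(11)*B)*(-143) = (11*(-18))*(-143) = -198*(-143) = 28314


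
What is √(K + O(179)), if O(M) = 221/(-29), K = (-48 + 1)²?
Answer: 4*√115710/29 ≈ 46.919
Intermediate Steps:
K = 2209 (K = (-47)² = 2209)
O(M) = -221/29 (O(M) = 221*(-1/29) = -221/29)
√(K + O(179)) = √(2209 - 221/29) = √(63840/29) = 4*√115710/29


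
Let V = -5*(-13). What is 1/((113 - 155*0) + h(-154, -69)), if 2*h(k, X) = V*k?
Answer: -1/4892 ≈ -0.00020442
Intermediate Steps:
V = 65
h(k, X) = 65*k/2 (h(k, X) = (65*k)/2 = 65*k/2)
1/((113 - 155*0) + h(-154, -69)) = 1/((113 - 155*0) + (65/2)*(-154)) = 1/((113 + 0) - 5005) = 1/(113 - 5005) = 1/(-4892) = -1/4892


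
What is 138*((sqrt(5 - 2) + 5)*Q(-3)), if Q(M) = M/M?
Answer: 690 + 138*sqrt(3) ≈ 929.02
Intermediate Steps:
Q(M) = 1
138*((sqrt(5 - 2) + 5)*Q(-3)) = 138*((sqrt(5 - 2) + 5)*1) = 138*((sqrt(3) + 5)*1) = 138*((5 + sqrt(3))*1) = 138*(5 + sqrt(3)) = 690 + 138*sqrt(3)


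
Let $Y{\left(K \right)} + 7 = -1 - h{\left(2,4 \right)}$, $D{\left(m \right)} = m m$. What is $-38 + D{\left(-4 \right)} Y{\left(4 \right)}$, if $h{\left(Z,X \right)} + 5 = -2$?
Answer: $-54$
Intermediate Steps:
$h{\left(Z,X \right)} = -7$ ($h{\left(Z,X \right)} = -5 - 2 = -7$)
$D{\left(m \right)} = m^{2}$
$Y{\left(K \right)} = -1$ ($Y{\left(K \right)} = -7 - -6 = -7 + \left(-1 + 7\right) = -7 + 6 = -1$)
$-38 + D{\left(-4 \right)} Y{\left(4 \right)} = -38 + \left(-4\right)^{2} \left(-1\right) = -38 + 16 \left(-1\right) = -38 - 16 = -54$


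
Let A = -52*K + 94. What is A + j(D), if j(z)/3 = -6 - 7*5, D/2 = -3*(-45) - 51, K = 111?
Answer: -5801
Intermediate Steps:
D = 168 (D = 2*(-3*(-45) - 51) = 2*(135 - 51) = 2*84 = 168)
j(z) = -123 (j(z) = 3*(-6 - 7*5) = 3*(-6 - 35) = 3*(-41) = -123)
A = -5678 (A = -52*111 + 94 = -5772 + 94 = -5678)
A + j(D) = -5678 - 123 = -5801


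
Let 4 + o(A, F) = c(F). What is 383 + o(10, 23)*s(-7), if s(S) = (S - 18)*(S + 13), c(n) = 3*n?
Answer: -9367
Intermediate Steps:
o(A, F) = -4 + 3*F
s(S) = (-18 + S)*(13 + S)
383 + o(10, 23)*s(-7) = 383 + (-4 + 3*23)*(-234 + (-7)² - 5*(-7)) = 383 + (-4 + 69)*(-234 + 49 + 35) = 383 + 65*(-150) = 383 - 9750 = -9367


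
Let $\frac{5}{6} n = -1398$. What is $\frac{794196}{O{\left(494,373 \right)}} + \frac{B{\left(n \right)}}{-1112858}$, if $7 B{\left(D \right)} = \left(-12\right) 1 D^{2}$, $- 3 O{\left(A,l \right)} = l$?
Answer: $- \frac{231847222772628}{36320902975} \approx -6383.3$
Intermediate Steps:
$O{\left(A,l \right)} = - \frac{l}{3}$
$n = - \frac{8388}{5}$ ($n = \frac{6}{5} \left(-1398\right) = - \frac{8388}{5} \approx -1677.6$)
$B{\left(D \right)} = - \frac{12 D^{2}}{7}$ ($B{\left(D \right)} = \frac{\left(-12\right) 1 D^{2}}{7} = \frac{\left(-12\right) D^{2}}{7} = - \frac{12 D^{2}}{7}$)
$\frac{794196}{O{\left(494,373 \right)}} + \frac{B{\left(n \right)}}{-1112858} = \frac{794196}{\left(- \frac{1}{3}\right) 373} + \frac{\left(- \frac{12}{7}\right) \left(- \frac{8388}{5}\right)^{2}}{-1112858} = \frac{794196}{- \frac{373}{3}} + \left(- \frac{12}{7}\right) \frac{70358544}{25} \left(- \frac{1}{1112858}\right) = 794196 \left(- \frac{3}{373}\right) - - \frac{422151264}{97375075} = - \frac{2382588}{373} + \frac{422151264}{97375075} = - \frac{231847222772628}{36320902975}$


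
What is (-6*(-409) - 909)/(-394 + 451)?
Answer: 515/19 ≈ 27.105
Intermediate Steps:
(-6*(-409) - 909)/(-394 + 451) = (2454 - 909)/57 = 1545*(1/57) = 515/19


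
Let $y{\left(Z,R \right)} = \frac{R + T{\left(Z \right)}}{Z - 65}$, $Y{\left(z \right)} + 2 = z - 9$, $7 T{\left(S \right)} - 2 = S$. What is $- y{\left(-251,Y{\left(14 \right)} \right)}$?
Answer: $- \frac{57}{553} \approx -0.10307$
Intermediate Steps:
$T{\left(S \right)} = \frac{2}{7} + \frac{S}{7}$
$Y{\left(z \right)} = -11 + z$ ($Y{\left(z \right)} = -2 + \left(z - 9\right) = -2 + \left(-9 + z\right) = -11 + z$)
$y{\left(Z,R \right)} = \frac{\frac{2}{7} + R + \frac{Z}{7}}{-65 + Z}$ ($y{\left(Z,R \right)} = \frac{R + \left(\frac{2}{7} + \frac{Z}{7}\right)}{Z - 65} = \frac{\frac{2}{7} + R + \frac{Z}{7}}{-65 + Z}$)
$- y{\left(-251,Y{\left(14 \right)} \right)} = - \frac{2 - 251 + 7 \left(-11 + 14\right)}{7 \left(-65 - 251\right)} = - \frac{2 - 251 + 7 \cdot 3}{7 \left(-316\right)} = - \frac{\left(-1\right) \left(2 - 251 + 21\right)}{7 \cdot 316} = - \frac{\left(-1\right) \left(-228\right)}{7 \cdot 316} = \left(-1\right) \frac{57}{553} = - \frac{57}{553}$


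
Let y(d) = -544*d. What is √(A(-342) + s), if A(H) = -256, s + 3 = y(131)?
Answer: 9*I*√883 ≈ 267.44*I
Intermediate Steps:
s = -71267 (s = -3 - 544*131 = -3 - 71264 = -71267)
√(A(-342) + s) = √(-256 - 71267) = √(-71523) = 9*I*√883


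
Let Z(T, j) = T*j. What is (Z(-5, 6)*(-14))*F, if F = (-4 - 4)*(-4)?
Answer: 13440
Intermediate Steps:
F = 32 (F = -8*(-4) = 32)
(Z(-5, 6)*(-14))*F = (-5*6*(-14))*32 = -30*(-14)*32 = 420*32 = 13440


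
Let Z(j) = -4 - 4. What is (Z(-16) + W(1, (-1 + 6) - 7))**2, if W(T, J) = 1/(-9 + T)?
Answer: 4225/64 ≈ 66.016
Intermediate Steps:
Z(j) = -8
(Z(-16) + W(1, (-1 + 6) - 7))**2 = (-8 + 1/(-9 + 1))**2 = (-8 + 1/(-8))**2 = (-8 - 1/8)**2 = (-65/8)**2 = 4225/64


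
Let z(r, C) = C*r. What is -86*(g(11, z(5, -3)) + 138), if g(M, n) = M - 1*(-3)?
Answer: -13072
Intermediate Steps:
g(M, n) = 3 + M (g(M, n) = M + 3 = 3 + M)
-86*(g(11, z(5, -3)) + 138) = -86*((3 + 11) + 138) = -86*(14 + 138) = -86*152 = -13072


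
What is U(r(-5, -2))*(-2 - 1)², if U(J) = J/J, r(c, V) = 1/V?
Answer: 9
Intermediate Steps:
U(J) = 1
U(r(-5, -2))*(-2 - 1)² = 1*(-2 - 1)² = 1*(-3)² = 1*9 = 9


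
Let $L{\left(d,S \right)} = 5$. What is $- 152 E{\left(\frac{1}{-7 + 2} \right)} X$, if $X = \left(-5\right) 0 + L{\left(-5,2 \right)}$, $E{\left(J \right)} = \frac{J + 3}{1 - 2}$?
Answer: $2128$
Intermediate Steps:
$E{\left(J \right)} = -3 - J$ ($E{\left(J \right)} = \frac{3 + J}{-1} = \left(3 + J\right) \left(-1\right) = -3 - J$)
$X = 5$ ($X = \left(-5\right) 0 + 5 = 0 + 5 = 5$)
$- 152 E{\left(\frac{1}{-7 + 2} \right)} X = - 152 \left(-3 - \frac{1}{-7 + 2}\right) 5 = - 152 \left(-3 - \frac{1}{-5}\right) 5 = - 152 \left(-3 - - \frac{1}{5}\right) 5 = - 152 \left(-3 + \frac{1}{5}\right) 5 = - 152 \left(\left(- \frac{14}{5}\right) 5\right) = \left(-152\right) \left(-14\right) = 2128$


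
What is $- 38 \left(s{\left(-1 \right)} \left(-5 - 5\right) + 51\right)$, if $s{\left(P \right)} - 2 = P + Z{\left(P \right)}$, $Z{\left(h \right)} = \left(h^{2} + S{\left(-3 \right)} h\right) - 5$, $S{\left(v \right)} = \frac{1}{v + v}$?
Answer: $- \frac{9044}{3} \approx -3014.7$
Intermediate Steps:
$S{\left(v \right)} = \frac{1}{2 v}$
$Z{\left(h \right)} = -5 + h^{2} - \frac{h}{6}$ ($Z{\left(h \right)} = \left(h^{2} + \frac{1}{2 \left(-3\right)} h\right) - 5 = \left(h^{2} + \frac{1}{2} \left(- \frac{1}{3}\right) h\right) - 5 = \left(h^{2} - \frac{h}{6}\right) - 5 = -5 + h^{2} - \frac{h}{6}$)
$s{\left(P \right)} = -3 + P^{2} + \frac{5 P}{6}$ ($s{\left(P \right)} = 2 - \left(5 - P^{2} - \frac{5 P}{6}\right) = 2 + \left(-5 + P^{2} + \frac{5 P}{6}\right) = -3 + P^{2} + \frac{5 P}{6}$)
$- 38 \left(s{\left(-1 \right)} \left(-5 - 5\right) + 51\right) = - 38 \left(\left(-3 + \left(-1\right)^{2} + \frac{5}{6} \left(-1\right)\right) \left(-5 - 5\right) + 51\right) = - 38 \left(\left(-3 + 1 - \frac{5}{6}\right) \left(-10\right) + 51\right) = - 38 \left(\left(- \frac{17}{6}\right) \left(-10\right) + 51\right) = - 38 \left(\frac{85}{3} + 51\right) = \left(-38\right) \frac{238}{3} = - \frac{9044}{3}$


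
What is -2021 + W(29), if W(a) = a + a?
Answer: -1963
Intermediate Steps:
W(a) = 2*a
-2021 + W(29) = -2021 + 2*29 = -2021 + 58 = -1963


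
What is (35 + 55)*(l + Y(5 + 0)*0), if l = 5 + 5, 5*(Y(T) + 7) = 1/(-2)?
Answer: 900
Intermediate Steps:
Y(T) = -71/10 (Y(T) = -7 + (⅕)/(-2) = -7 + (⅕)*(-½) = -7 - ⅒ = -71/10)
l = 10
(35 + 55)*(l + Y(5 + 0)*0) = (35 + 55)*(10 - 71/10*0) = 90*(10 + 0) = 90*10 = 900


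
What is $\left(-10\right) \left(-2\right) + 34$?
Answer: $54$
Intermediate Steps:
$\left(-10\right) \left(-2\right) + 34 = 20 + 34 = 54$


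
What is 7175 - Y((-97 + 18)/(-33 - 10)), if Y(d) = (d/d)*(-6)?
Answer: 7181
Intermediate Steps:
Y(d) = -6 (Y(d) = 1*(-6) = -6)
7175 - Y((-97 + 18)/(-33 - 10)) = 7175 - 1*(-6) = 7175 + 6 = 7181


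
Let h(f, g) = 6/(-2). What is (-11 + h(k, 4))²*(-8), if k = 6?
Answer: -1568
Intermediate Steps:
h(f, g) = -3 (h(f, g) = 6*(-½) = -3)
(-11 + h(k, 4))²*(-8) = (-11 - 3)²*(-8) = (-14)²*(-8) = 196*(-8) = -1568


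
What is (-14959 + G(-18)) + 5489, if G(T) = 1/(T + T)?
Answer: -340921/36 ≈ -9470.0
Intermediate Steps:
G(T) = 1/(2*T)
(-14959 + G(-18)) + 5489 = (-14959 + (1/2)/(-18)) + 5489 = (-14959 + (1/2)*(-1/18)) + 5489 = (-14959 - 1/36) + 5489 = -538525/36 + 5489 = -340921/36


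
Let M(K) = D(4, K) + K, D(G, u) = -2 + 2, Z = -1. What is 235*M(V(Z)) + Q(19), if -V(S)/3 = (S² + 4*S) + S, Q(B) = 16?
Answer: 2836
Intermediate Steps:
V(S) = -15*S - 3*S² (V(S) = -3*((S² + 4*S) + S) = -3*(S² + 5*S) = -15*S - 3*S²)
D(G, u) = 0
M(K) = K (M(K) = 0 + K = K)
235*M(V(Z)) + Q(19) = 235*(-3*(-1)*(5 - 1)) + 16 = 235*(-3*(-1)*4) + 16 = 235*12 + 16 = 2820 + 16 = 2836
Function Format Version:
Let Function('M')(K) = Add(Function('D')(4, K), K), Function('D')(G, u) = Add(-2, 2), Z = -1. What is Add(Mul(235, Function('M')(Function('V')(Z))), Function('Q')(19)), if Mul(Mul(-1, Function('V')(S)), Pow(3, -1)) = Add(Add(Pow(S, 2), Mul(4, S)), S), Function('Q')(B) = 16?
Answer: 2836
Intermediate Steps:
Function('V')(S) = Add(Mul(-15, S), Mul(-3, Pow(S, 2))) (Function('V')(S) = Mul(-3, Add(Add(Pow(S, 2), Mul(4, S)), S)) = Mul(-3, Add(Pow(S, 2), Mul(5, S))) = Add(Mul(-15, S), Mul(-3, Pow(S, 2))))
Function('D')(G, u) = 0
Function('M')(K) = K (Function('M')(K) = Add(0, K) = K)
Add(Mul(235, Function('M')(Function('V')(Z))), Function('Q')(19)) = Add(Mul(235, Mul(-3, -1, Add(5, -1))), 16) = Add(Mul(235, Mul(-3, -1, 4)), 16) = Add(Mul(235, 12), 16) = Add(2820, 16) = 2836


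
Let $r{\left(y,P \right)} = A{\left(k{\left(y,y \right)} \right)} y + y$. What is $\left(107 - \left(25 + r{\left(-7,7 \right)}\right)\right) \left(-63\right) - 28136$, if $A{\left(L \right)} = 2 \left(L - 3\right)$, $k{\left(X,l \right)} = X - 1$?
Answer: $-24041$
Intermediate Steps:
$k{\left(X,l \right)} = -1 + X$
$A{\left(L \right)} = -6 + 2 L$ ($A{\left(L \right)} = 2 \left(-3 + L\right) = -6 + 2 L$)
$r{\left(y,P \right)} = y + y \left(-8 + 2 y\right)$ ($r{\left(y,P \right)} = \left(-6 + 2 \left(-1 + y\right)\right) y + y = \left(-6 + \left(-2 + 2 y\right)\right) y + y = \left(-8 + 2 y\right) y + y = y \left(-8 + 2 y\right) + y = y + y \left(-8 + 2 y\right)$)
$\left(107 - \left(25 + r{\left(-7,7 \right)}\right)\right) \left(-63\right) - 28136 = \left(107 - \left(25 - 7 \left(-7 + 2 \left(-7\right)\right)\right)\right) \left(-63\right) - 28136 = \left(107 - \left(25 - 7 \left(-7 - 14\right)\right)\right) \left(-63\right) - 28136 = \left(107 - \left(25 - -147\right)\right) \left(-63\right) - 28136 = \left(107 - 172\right) \left(-63\right) - 28136 = \left(-65\right) \left(-63\right) - 28136 = 4095 - 28136 = -24041$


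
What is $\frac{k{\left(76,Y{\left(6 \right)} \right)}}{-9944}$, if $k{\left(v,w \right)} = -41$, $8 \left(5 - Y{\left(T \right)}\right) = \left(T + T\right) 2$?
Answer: $\frac{41}{9944} \approx 0.0041231$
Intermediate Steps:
$Y{\left(T \right)} = 5 - \frac{T}{2}$ ($Y{\left(T \right)} = 5 - \frac{\left(T + T\right) 2}{8} = 5 - \frac{2 T 2}{8} = 5 - \frac{4 T}{8} = 5 - \frac{T}{2}$)
$\frac{k{\left(76,Y{\left(6 \right)} \right)}}{-9944} = - \frac{41}{-9944} = \left(-41\right) \left(- \frac{1}{9944}\right) = \frac{41}{9944}$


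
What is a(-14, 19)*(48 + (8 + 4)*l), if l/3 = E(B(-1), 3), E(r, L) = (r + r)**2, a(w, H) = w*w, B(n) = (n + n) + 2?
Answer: 9408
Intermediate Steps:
B(n) = 2 + 2*n (B(n) = 2*n + 2 = 2 + 2*n)
a(w, H) = w**2
E(r, L) = 4*r**2 (E(r, L) = (2*r)**2 = 4*r**2)
l = 0 (l = 3*(4*(2 + 2*(-1))**2) = 3*(4*(2 - 2)**2) = 3*(4*0**2) = 3*(4*0) = 3*0 = 0)
a(-14, 19)*(48 + (8 + 4)*l) = (-14)**2*(48 + (8 + 4)*0) = 196*(48 + 12*0) = 196*(48 + 0) = 196*48 = 9408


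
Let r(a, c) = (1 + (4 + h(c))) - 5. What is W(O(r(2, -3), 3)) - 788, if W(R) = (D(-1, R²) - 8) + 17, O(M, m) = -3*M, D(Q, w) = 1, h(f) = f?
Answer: -778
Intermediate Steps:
r(a, c) = c (r(a, c) = (1 + (4 + c)) - 5 = (5 + c) - 5 = c)
W(R) = 10 (W(R) = (1 - 8) + 17 = -7 + 17 = 10)
W(O(r(2, -3), 3)) - 788 = 10 - 788 = -778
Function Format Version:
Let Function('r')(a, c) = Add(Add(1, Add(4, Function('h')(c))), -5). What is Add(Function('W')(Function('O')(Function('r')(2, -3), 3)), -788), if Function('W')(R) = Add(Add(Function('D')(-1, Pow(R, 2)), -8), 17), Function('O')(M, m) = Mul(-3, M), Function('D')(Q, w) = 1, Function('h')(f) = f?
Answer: -778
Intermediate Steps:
Function('r')(a, c) = c (Function('r')(a, c) = Add(Add(1, Add(4, c)), -5) = Add(Add(5, c), -5) = c)
Function('W')(R) = 10 (Function('W')(R) = Add(Add(1, -8), 17) = Add(-7, 17) = 10)
Add(Function('W')(Function('O')(Function('r')(2, -3), 3)), -788) = Add(10, -788) = -778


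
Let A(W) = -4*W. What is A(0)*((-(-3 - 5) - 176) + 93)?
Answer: 0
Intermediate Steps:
A(0)*((-(-3 - 5) - 176) + 93) = (-4*0)*((-(-3 - 5) - 176) + 93) = 0*((-1*(-8) - 176) + 93) = 0*((8 - 176) + 93) = 0*(-168 + 93) = 0*(-75) = 0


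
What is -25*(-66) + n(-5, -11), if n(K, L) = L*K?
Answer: 1705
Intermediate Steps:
n(K, L) = K*L
-25*(-66) + n(-5, -11) = -25*(-66) - 5*(-11) = 1650 + 55 = 1705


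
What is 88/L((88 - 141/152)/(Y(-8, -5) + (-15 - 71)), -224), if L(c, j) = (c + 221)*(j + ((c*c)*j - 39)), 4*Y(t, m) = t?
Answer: -6581296758784/7935818320644499 ≈ -0.00082932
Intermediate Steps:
Y(t, m) = t/4
L(c, j) = (221 + c)*(-39 + j + j*c²) (L(c, j) = (221 + c)*(j + (c²*j - 39)) = (221 + c)*(j + (j*c² - 39)) = (221 + c)*(j + (-39 + j*c²)) = (221 + c)*(-39 + j + j*c²))
88/L((88 - 141/152)/(Y(-8, -5) + (-15 - 71)), -224) = 88/(-8619 - 39*(88 - 141/152)/((¼)*(-8) + (-15 - 71)) + 221*(-224) + ((88 - 141/152)/((¼)*(-8) + (-15 - 71)))*(-224) - 224*(88 - 141/152)³/((¼)*(-8) + (-15 - 71))³ + 221*(-224)*((88 - 141/152)/((¼)*(-8) + (-15 - 71)))²) = 88/(-8619 - 39*(88 - 141*1/152)/(-2 - 86) - 49504 + ((88 - 141*1/152)/(-2 - 86))*(-224) - 224*(88 - 141*1/152)³/(-2 - 86)³ + 221*(-224)*((88 - 141*1/152)/(-2 - 86))²) = 88/(-8619 - 39*(88 - 141/152)/(-88) - 49504 + ((88 - 141/152)/(-88))*(-224) - 224*(-(88 - 141/152)³/681472) + 221*(-224)*((88 - 141/152)/(-88))²) = 88/(-8619 - 516165*(-1)/(152*88) - 49504 + ((13235/152)*(-1/88))*(-224) - 224*((13235/152)*(-1/88))³ + 221*(-224)*((13235/152)*(-1/88))²) = 88/(-8619 - 39*(-13235/13376) - 49504 - 13235/13376*(-224) - 224*(-13235/13376)³ + 221*(-224)*(-13235/13376)²) = 88/(-8619 + 516165/13376 - 49504 + 92645/418 - 224*(-2318311752875/2393198821376) + 221*(-224)*(175165225/178917376)) = 88/(-8619 + 516165/13376 - 49504 + 92645/418 + 16228182270125/74787463168 - 270980603075/5591168) = 88/(-7935818320644499/74787463168) = 88*(-74787463168/7935818320644499) = -6581296758784/7935818320644499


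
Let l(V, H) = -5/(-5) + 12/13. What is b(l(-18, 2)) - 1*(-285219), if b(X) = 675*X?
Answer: 3724722/13 ≈ 2.8652e+5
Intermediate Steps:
l(V, H) = 25/13 (l(V, H) = -5*(-⅕) + 12*(1/13) = 1 + 12/13 = 25/13)
b(l(-18, 2)) - 1*(-285219) = 675*(25/13) - 1*(-285219) = 16875/13 + 285219 = 3724722/13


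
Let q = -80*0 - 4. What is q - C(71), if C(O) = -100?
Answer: 96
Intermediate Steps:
q = -4 (q = 0 - 4 = -4)
q - C(71) = -4 - 1*(-100) = -4 + 100 = 96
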